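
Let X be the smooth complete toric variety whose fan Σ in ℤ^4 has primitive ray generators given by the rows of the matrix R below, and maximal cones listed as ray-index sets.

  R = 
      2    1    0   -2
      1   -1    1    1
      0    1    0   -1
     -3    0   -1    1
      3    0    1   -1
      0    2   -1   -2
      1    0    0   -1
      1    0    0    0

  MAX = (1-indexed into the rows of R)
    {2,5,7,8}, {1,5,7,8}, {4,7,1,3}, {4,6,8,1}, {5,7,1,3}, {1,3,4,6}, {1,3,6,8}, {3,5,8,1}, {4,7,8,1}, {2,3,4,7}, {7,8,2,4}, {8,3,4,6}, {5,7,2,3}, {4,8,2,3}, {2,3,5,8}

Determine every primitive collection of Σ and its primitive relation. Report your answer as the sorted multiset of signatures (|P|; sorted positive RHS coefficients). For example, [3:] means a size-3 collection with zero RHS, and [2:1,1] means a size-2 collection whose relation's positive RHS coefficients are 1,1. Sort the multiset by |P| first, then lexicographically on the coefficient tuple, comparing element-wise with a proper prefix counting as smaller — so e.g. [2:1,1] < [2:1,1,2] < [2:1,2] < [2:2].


The 7 primitive collections of Σ (r=8, n=4):

  {4,5}:  v_{4} + v_{5} = 0 — sig = [2:]
  {1,2}:  v_{1} + v_{2} = v_{5} — sig = [2:1]
  {2,6}:  v_{2} + v_{6} = v_{3} + v_{8} — sig = [2:1,1]
  {5,6}:  v_{5} + v_{6} = v_{1} + v_{3} + v_{8} — sig = [2:1,1,1]
  {6,7}:  v_{6} + v_{7} = 2·v_{1} + v_{4} — sig = [2:1,2]
  {3,7,8}:  v_{3} + v_{7} + v_{8} = v_{1} — sig = [3:1]
  {1,3,4,8}:  v_{1} + v_{3} + v_{4} + v_{8} = v_{6} — sig = [4:1]

Hence PRS(X_Σ) =
{ [2:],  [2:1],  [2:1,1],  [2:1,1,1],  [2:1,2],  [3:1],  [4:1] }


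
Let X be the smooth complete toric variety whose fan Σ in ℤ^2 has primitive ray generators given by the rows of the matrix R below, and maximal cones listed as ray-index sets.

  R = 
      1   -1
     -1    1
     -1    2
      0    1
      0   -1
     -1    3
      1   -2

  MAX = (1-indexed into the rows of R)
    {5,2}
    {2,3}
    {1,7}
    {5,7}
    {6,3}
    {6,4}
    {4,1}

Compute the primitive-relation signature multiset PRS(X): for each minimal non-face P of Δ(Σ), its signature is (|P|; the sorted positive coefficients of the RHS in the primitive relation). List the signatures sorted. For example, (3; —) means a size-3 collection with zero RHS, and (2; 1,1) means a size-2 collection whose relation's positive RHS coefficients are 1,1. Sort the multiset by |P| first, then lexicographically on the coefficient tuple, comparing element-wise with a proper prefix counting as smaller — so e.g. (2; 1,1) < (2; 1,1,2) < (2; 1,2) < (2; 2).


The 14 primitive collections of Σ (r=7, n=2):

  P = {1,2}:  v_{1} + v_{2} = 0  ⟹  sig = (2; —)
  P = {3,7}:  v_{3} + v_{7} = 0  ⟹  sig = (2; —)
  P = {4,5}:  v_{4} + v_{5} = 0  ⟹  sig = (2; —)
  P = {1,3}:  v_{1} + v_{3} = v_{4}  ⟹  sig = (2; 1)
  P = {1,5}:  v_{1} + v_{5} = v_{7}  ⟹  sig = (2; 1)
  P = {2,4}:  v_{2} + v_{4} = v_{3}  ⟹  sig = (2; 1)
  P = {2,7}:  v_{2} + v_{7} = v_{5}  ⟹  sig = (2; 1)
  P = {3,4}:  v_{3} + v_{4} = v_{6}  ⟹  sig = (2; 1)
  P = {3,5}:  v_{3} + v_{5} = v_{2}  ⟹  sig = (2; 1)
  P = {4,7}:  v_{4} + v_{7} = v_{1}  ⟹  sig = (2; 1)
  P = {5,6}:  v_{5} + v_{6} = v_{3}  ⟹  sig = (2; 1)
  P = {6,7}:  v_{6} + v_{7} = v_{4}  ⟹  sig = (2; 1)
  P = {1,6}:  v_{1} + v_{6} = 2·v_{4}  ⟹  sig = (2; 2)
  P = {2,6}:  v_{2} + v_{6} = 2·v_{3}  ⟹  sig = (2; 2)

Sorted signature multiset PRS(X):
{ (2; —) ×3,  (2; 1) ×9,  (2; 2) ×2 }


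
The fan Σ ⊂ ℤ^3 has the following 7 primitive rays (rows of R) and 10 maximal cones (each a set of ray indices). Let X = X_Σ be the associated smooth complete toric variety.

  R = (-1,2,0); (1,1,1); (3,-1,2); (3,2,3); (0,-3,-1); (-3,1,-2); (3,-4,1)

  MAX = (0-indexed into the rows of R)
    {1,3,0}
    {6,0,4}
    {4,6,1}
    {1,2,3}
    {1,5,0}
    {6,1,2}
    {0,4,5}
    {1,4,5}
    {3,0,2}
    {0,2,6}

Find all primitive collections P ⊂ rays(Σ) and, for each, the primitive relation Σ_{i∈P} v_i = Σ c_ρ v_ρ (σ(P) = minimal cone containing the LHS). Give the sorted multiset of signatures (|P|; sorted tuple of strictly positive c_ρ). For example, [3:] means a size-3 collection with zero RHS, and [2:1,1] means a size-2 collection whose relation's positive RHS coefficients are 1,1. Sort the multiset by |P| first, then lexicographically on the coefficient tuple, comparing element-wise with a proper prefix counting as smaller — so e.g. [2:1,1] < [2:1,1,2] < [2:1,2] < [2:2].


The 9 primitive collections of Σ (r=7, n=3):

  P={2,5}:  v_{2} + v_{5} = 0  ⇒ sig = [2:]
  P={2,4}:  v_{2} + v_{4} = v_{6}  ⇒ sig = [2:1]
  P={3,4}:  v_{3} + v_{4} = v_{2}  ⇒ sig = [2:1]
  P={5,6}:  v_{5} + v_{6} = v_{4}  ⇒ sig = [2:1]
  P={3,5}:  v_{3} + v_{5} = v_{0} + v_{1}  ⇒ sig = [2:1,1]
  P={3,6}:  v_{3} + v_{6} = 2·v_{2}  ⇒ sig = [2:2]
  P={0,1,4}:  v_{0} + v_{1} + v_{4} = 0  ⇒ sig = [3:]
  P={0,1,2}:  v_{0} + v_{1} + v_{2} = v_{3}  ⇒ sig = [3:1]
  P={0,1,6}:  v_{0} + v_{1} + v_{6} = v_{2}  ⇒ sig = [3:1]

Hence PRS(X_Σ) =
{ [2:],  [2:1] ×3,  [2:1,1],  [2:2],  [3:],  [3:1] ×2 }


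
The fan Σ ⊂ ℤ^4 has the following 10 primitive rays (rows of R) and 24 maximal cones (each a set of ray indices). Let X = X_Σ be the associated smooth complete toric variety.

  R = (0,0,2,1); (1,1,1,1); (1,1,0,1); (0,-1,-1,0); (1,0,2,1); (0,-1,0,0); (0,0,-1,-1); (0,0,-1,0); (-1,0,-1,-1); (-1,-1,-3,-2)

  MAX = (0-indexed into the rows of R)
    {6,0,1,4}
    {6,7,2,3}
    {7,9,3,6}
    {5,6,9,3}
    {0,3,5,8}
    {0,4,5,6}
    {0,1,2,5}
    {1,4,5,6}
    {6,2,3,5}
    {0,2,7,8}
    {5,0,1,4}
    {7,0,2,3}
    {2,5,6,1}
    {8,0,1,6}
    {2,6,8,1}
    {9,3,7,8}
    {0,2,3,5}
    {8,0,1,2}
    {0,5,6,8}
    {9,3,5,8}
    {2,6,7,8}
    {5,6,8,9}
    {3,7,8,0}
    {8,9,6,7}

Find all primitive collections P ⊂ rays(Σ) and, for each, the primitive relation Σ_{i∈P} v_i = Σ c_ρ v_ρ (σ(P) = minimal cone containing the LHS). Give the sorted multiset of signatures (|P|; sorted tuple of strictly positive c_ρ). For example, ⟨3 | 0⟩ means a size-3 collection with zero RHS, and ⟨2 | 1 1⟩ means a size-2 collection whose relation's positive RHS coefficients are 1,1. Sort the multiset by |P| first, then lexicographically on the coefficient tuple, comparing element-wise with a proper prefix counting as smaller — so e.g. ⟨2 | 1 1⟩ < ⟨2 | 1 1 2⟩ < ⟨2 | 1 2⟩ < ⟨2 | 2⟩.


19 collections generate NE(X_Σ); each relation:

  {1,7}:  v_{1} + v_{7} = v_{2} ; sig = ⟨2 | 1⟩
  {5,7}:  v_{5} + v_{7} = v_{3} ; sig = ⟨2 | 1⟩
  {0,9}:  v_{0} + v_{9} = v_{5} + v_{8} ; sig = ⟨2 | 1 1⟩
  {1,3}:  v_{1} + v_{3} = v_{2} + v_{5} ; sig = ⟨2 | 1 1⟩
  {1,9}:  v_{1} + v_{9} = v_{6} + v_{7} ; sig = ⟨2 | 1 1⟩
  {4,7}:  v_{4} + v_{7} = v_{1} + v_{5} ; sig = ⟨2 | 1 1⟩
  {4,8}:  v_{4} + v_{8} = v_{0} + v_{6} ; sig = ⟨2 | 1 1⟩
  {4,9}:  v_{4} + v_{9} = v_{5} + v_{6} ; sig = ⟨2 | 1 1⟩
  {2,4}:  v_{2} + v_{4} = 2·v_{1} + v_{5} ; sig = ⟨2 | 1 2⟩
  {2,9}:  v_{2} + v_{9} = v_{6} + 2·v_{7} ; sig = ⟨2 | 1 2⟩
  {3,4}:  v_{3} + v_{4} = v_{1} + 2·v_{5} ; sig = ⟨2 | 1 2⟩
  {0,6,7}:  v_{0} + v_{6} + v_{7} = 0 ; sig = ⟨3 | 0⟩
  {1,5,8}:  v_{1} + v_{5} + v_{8} = 0 ; sig = ⟨3 | 0⟩
  {0,2,6}:  v_{0} + v_{2} + v_{6} = v_{1} ; sig = ⟨3 | 1⟩
  {0,3,6}:  v_{0} + v_{3} + v_{6} = v_{5} ; sig = ⟨3 | 1⟩
  {2,5,8}:  v_{2} + v_{5} + v_{8} = v_{7} ; sig = ⟨3 | 1⟩
  {3,6,8}:  v_{3} + v_{6} + v_{8} = v_{9} ; sig = ⟨3 | 1⟩
  {2,3,8}:  v_{2} + v_{3} + v_{8} = 2·v_{7} ; sig = ⟨3 | 2⟩
  {0,1,5,6}:  v_{0} + v_{1} + v_{5} + v_{6} = v_{4} ; sig = ⟨4 | 1⟩

Signatures (|P|; sorted positive RHS coefficients), sorted:
{ ⟨2 | 1⟩ ×2,  ⟨2 | 1 1⟩ ×6,  ⟨2 | 1 2⟩ ×3,  ⟨3 | 0⟩ ×2,  ⟨3 | 1⟩ ×4,  ⟨3 | 2⟩,  ⟨4 | 1⟩ }


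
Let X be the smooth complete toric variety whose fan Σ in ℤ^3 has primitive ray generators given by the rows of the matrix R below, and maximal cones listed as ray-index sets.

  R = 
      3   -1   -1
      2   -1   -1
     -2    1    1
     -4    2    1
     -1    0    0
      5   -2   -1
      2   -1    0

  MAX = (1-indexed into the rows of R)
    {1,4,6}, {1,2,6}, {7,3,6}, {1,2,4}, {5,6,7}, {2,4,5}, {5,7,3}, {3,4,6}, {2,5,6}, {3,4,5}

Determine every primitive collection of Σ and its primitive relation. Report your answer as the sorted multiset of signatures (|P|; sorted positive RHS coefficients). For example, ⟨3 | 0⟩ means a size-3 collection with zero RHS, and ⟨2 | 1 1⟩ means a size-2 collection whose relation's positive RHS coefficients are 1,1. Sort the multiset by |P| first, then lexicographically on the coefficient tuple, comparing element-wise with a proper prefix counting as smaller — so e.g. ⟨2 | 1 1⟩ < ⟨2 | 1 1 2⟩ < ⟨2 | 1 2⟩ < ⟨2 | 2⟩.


Primitive collections (9):

  • {2,3}:  v_{2} + v_{3} = 0  ⇒ sig = ⟨2 | 0⟩
  • {1,5}:  v_{1} + v_{5} = v_{2}  ⇒ sig = ⟨2 | 1⟩
  • {1,7}:  v_{1} + v_{7} = v_{6}  ⇒ sig = ⟨2 | 1⟩
  • {4,7}:  v_{4} + v_{7} = v_{3}  ⇒ sig = ⟨2 | 1⟩
  • {1,3}:  v_{1} + v_{3} = v_{4} + v_{6}  ⇒ sig = ⟨2 | 1 1⟩
  • {2,7}:  v_{2} + v_{7} = v_{5} + v_{6}  ⇒ sig = ⟨2 | 1 1⟩
  • {4,5,6}:  v_{4} + v_{5} + v_{6} = 0  ⇒ sig = ⟨3 | 0⟩
  • {2,4,6}:  v_{2} + v_{4} + v_{6} = v_{1}  ⇒ sig = ⟨3 | 1⟩
  • {3,5,6}:  v_{3} + v_{5} + v_{6} = v_{7}  ⇒ sig = ⟨3 | 1⟩

Sorted signature multiset PRS(X):
{ ⟨2 | 0⟩,  ⟨2 | 1⟩ ×3,  ⟨2 | 1 1⟩ ×2,  ⟨3 | 0⟩,  ⟨3 | 1⟩ ×2 }


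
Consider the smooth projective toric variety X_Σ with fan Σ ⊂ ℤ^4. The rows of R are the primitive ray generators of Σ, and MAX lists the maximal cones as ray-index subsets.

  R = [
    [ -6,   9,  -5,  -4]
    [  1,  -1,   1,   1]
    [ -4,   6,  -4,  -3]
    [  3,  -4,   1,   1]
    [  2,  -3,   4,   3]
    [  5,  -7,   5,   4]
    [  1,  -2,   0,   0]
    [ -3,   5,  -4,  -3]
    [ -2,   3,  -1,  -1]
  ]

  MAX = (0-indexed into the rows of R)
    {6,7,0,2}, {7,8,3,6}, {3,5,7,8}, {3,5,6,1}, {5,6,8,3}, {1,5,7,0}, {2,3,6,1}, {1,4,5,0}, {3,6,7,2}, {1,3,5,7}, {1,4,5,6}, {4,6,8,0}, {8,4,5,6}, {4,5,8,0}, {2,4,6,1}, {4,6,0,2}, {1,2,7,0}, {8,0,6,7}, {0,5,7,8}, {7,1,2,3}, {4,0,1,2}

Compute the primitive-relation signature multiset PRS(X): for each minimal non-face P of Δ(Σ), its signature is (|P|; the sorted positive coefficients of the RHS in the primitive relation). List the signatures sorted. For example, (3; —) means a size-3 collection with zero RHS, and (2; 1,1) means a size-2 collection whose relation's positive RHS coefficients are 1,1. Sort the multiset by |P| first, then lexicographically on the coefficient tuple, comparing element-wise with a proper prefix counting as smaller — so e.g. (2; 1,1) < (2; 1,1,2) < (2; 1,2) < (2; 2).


Minimal non-faces — 10 found among 9 rays, 21 max cones:

  {0,3}:  v_{0} + v_{3} = v_{7}  ⟹  sig = (2; 1)
  {2,5}:  v_{2} + v_{5} = v_{1}  ⟹  sig = (2; 1)
  {2,8}:  v_{2} + v_{8} = v_{0}  ⟹  sig = (2; 1)
  {3,4}:  v_{3} + v_{4} = v_{5}  ⟹  sig = (2; 1)
  {1,8}:  v_{1} + v_{8} = v_{0} + v_{5}  ⟹  sig = (2; 1,1)
  {4,7}:  v_{4} + v_{7} = v_{0} + v_{5}  ⟹  sig = (2; 1,1)
  {0,5,6}:  v_{0} + v_{5} + v_{6} = 0  ⟹  sig = (3; —)
  {0,1,6}:  v_{0} + v_{1} + v_{6} = v_{2}  ⟹  sig = (3; 1)
  {5,6,7}:  v_{5} + v_{6} + v_{7} = v_{3}  ⟹  sig = (3; 1)
  {1,6,7}:  v_{1} + v_{6} + v_{7} = v_{2} + v_{3}  ⟹  sig = (3; 1,1)

Signatures (|P|; sorted positive RHS coefficients), sorted:
    |P|=2: 6 collections, coeffs (1), (1), (1), (1), (1,1), (1,1)
    |P|=3: 4 collections, coeffs (), (1), (1), (1,1)


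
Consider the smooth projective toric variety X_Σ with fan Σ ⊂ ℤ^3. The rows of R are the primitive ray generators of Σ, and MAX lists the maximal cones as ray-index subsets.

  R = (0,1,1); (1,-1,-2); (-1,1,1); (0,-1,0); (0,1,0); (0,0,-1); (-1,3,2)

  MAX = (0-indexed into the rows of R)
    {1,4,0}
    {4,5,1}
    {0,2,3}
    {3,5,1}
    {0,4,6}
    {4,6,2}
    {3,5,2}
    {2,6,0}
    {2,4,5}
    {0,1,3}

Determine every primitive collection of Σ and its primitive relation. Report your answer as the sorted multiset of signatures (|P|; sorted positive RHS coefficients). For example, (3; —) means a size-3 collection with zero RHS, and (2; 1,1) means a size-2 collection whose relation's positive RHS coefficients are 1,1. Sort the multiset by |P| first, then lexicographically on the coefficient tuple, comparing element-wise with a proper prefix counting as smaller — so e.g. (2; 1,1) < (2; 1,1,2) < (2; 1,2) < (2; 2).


The 7 primitive collections of Σ (r=7, n=3):

  P={3,4}:  v_{3} + v_{4} = 0  ⇒ sig = (2; —)
  P={0,5}:  v_{0} + v_{5} = v_{4}  ⇒ sig = (2; 1)
  P={1,2}:  v_{1} + v_{2} = v_{5}  ⇒ sig = (2; 1)
  P={3,6}:  v_{3} + v_{6} = v_{0} + v_{2}  ⇒ sig = (2; 1,1)
  P={5,6}:  v_{5} + v_{6} = v_{2} + 2·v_{4}  ⇒ sig = (2; 1,2)
  P={1,6}:  v_{1} + v_{6} = 2·v_{4}  ⇒ sig = (2; 2)
  P={0,2,4}:  v_{0} + v_{2} + v_{4} = v_{6}  ⇒ sig = (3; 1)

Hence PRS(X_Σ) =
    (2; —)
    (2; 1)
    (2; 1)
    (2; 1,1)
    (2; 1,2)
    (2; 2)
    (3; 1)


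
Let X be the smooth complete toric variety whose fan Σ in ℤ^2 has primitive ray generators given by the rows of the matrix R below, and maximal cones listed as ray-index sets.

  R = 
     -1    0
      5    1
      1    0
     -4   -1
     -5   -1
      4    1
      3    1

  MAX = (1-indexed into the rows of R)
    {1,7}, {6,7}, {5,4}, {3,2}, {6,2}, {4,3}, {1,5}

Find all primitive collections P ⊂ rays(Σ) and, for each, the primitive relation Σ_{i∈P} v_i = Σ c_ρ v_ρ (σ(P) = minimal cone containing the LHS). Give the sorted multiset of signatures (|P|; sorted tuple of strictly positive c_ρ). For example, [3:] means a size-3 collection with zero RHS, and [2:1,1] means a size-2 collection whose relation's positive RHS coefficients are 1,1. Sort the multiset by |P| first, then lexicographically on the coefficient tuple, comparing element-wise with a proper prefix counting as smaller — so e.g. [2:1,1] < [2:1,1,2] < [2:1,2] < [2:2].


Σ has 14 primitive collections:

  {1,3}:  v_{1} + v_{3} = 0  →  sig = [2:]
  {2,5}:  v_{2} + v_{5} = 0  →  sig = [2:]
  {4,6}:  v_{4} + v_{6} = 0  →  sig = [2:]
  {1,2}:  v_{1} + v_{2} = v_{6}  →  sig = [2:1]
  {1,4}:  v_{1} + v_{4} = v_{5}  →  sig = [2:1]
  {1,6}:  v_{1} + v_{6} = v_{7}  →  sig = [2:1]
  {2,4}:  v_{2} + v_{4} = v_{3}  →  sig = [2:1]
  {3,5}:  v_{3} + v_{5} = v_{4}  →  sig = [2:1]
  {3,6}:  v_{3} + v_{6} = v_{2}  →  sig = [2:1]
  {3,7}:  v_{3} + v_{7} = v_{6}  →  sig = [2:1]
  {4,7}:  v_{4} + v_{7} = v_{1}  →  sig = [2:1]
  {5,6}:  v_{5} + v_{6} = v_{1}  →  sig = [2:1]
  {2,7}:  v_{2} + v_{7} = 2·v_{6}  →  sig = [2:2]
  {5,7}:  v_{5} + v_{7} = 2·v_{1}  →  sig = [2:2]

Hence PRS(X_Σ) =
    |P|=2: 14 collections, coeffs (), (), (), (1), (1), (1), (1), (1), (1), (1), (1), (1), (2), (2)


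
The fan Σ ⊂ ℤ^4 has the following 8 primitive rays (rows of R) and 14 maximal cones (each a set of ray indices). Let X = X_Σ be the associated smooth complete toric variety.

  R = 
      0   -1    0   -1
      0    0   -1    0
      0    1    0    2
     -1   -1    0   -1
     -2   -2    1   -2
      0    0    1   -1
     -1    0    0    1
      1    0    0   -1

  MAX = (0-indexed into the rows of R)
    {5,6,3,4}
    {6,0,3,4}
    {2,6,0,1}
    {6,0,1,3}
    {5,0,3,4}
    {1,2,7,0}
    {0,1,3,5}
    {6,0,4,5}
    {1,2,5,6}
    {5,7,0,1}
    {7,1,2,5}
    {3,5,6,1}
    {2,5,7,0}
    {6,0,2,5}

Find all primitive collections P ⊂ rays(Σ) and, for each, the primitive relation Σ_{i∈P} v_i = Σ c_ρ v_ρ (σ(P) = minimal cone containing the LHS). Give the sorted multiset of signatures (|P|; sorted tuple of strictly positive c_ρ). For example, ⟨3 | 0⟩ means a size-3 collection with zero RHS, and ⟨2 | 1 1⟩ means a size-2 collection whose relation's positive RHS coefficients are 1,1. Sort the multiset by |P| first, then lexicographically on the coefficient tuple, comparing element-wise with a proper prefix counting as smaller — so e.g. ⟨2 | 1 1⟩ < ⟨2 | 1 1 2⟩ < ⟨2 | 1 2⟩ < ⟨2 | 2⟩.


9 minimal non-faces of Δ(Σ) (on 8 rays):

  P = {6,7}:  v_{6} + v_{7} = 0  ⇒ sig = ⟨2 | 0⟩
  P = {2,3}:  v_{2} + v_{3} = v_{6}  ⇒ sig = ⟨2 | 1⟩
  P = {3,7}:  v_{3} + v_{7} = v_{0} + v_{1} + v_{5}  ⇒ sig = ⟨2 | 1 1 1⟩
  P = {4,7}:  v_{4} + v_{7} = v_{0} + v_{3} + v_{5}  ⇒ sig = ⟨2 | 1 1 1⟩
  P = {2,4}:  v_{2} + v_{4} = v_{0} + v_{5} + 2·v_{6}  ⇒ sig = ⟨2 | 1 1 2⟩
  P = {1,4}:  v_{1} + v_{4} = 2·v_{3}  ⇒ sig = ⟨2 | 2⟩
  P = {0,1,2,5}:  v_{0} + v_{1} + v_{2} + v_{5} = 0  ⇒ sig = ⟨4 | 0⟩
  P = {0,1,5,6}:  v_{0} + v_{1} + v_{5} + v_{6} = v_{3}  ⇒ sig = ⟨4 | 1⟩
  P = {0,3,5,6}:  v_{0} + v_{3} + v_{5} + v_{6} = v_{4}  ⇒ sig = ⟨4 | 1⟩

Hence PRS(X_Σ) =
[⟨2 | 0⟩, ⟨2 | 1⟩, ⟨2 | 1 1 1⟩, ⟨2 | 1 1 1⟩, ⟨2 | 1 1 2⟩, ⟨2 | 2⟩, ⟨4 | 0⟩, ⟨4 | 1⟩, ⟨4 | 1⟩]


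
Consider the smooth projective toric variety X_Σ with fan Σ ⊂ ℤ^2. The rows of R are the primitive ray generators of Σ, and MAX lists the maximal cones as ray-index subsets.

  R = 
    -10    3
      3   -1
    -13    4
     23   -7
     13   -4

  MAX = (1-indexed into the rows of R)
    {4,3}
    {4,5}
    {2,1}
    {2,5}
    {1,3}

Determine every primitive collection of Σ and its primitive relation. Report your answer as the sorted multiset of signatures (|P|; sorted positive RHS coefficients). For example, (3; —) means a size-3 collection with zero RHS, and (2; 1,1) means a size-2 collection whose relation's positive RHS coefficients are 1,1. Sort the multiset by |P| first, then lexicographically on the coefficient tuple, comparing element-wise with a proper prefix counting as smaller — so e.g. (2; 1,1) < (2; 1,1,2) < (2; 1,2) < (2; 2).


Primitive collections (5):

  • {3,5}:  v_{3} + v_{5} = 0  so sig = (2; —)
  • {1,4}:  v_{1} + v_{4} = v_{5}  so sig = (2; 1)
  • {1,5}:  v_{1} + v_{5} = v_{2}  so sig = (2; 1)
  • {2,3}:  v_{2} + v_{3} = v_{1}  so sig = (2; 1)
  • {2,4}:  v_{2} + v_{4} = 2·v_{5}  so sig = (2; 2)

Signatures (|P|; sorted positive RHS coefficients), sorted:
    (2; —)
    (2; 1)
    (2; 1)
    (2; 1)
    (2; 2)


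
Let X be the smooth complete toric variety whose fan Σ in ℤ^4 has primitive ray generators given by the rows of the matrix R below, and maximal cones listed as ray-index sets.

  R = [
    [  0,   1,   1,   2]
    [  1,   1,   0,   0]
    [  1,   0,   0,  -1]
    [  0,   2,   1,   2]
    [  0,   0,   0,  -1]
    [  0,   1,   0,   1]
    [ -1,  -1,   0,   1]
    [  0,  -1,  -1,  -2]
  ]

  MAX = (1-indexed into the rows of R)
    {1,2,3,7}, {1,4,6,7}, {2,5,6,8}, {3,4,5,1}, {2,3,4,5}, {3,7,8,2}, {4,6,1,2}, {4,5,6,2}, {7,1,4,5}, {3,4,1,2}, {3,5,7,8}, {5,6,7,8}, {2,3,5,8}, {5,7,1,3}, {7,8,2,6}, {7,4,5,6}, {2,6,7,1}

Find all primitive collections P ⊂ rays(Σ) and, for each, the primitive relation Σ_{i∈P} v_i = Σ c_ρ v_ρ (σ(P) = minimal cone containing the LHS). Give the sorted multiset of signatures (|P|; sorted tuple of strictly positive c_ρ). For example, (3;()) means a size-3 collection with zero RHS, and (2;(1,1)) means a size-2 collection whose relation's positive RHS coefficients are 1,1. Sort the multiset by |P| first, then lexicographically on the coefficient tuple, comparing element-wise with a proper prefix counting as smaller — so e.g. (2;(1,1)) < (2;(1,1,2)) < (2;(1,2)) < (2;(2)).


Minimal non-faces — 8 found among 8 rays, 17 max cones:

  {1,8}:  v_{1} + v_{8} = 0  so sig = (2;())
  {3,6}:  v_{3} + v_{6} = v_{2}  so sig = (2;(1))
  {4,8}:  v_{4} + v_{8} = v_{5} + v_{6}  so sig = (2;(1,1))
  {2,5,7}:  v_{2} + v_{5} + v_{7} = 0  so sig = (3;())
  {1,5,6}:  v_{1} + v_{5} + v_{6} = v_{4}  so sig = (3;(1))
  {3,4,7}:  v_{3} + v_{4} + v_{7} = v_{1}  so sig = (3;(1))
  {1,2,5}:  v_{1} + v_{2} + v_{5} = v_{3} + v_{4}  so sig = (3;(1,1))
  {2,4,7}:  v_{2} + v_{4} + v_{7} = v_{1} + v_{6}  so sig = (3;(1,1))

Hence PRS(X_Σ) =
[(2;()), (2;(1)), (2;(1,1)), (3;()), (3;(1)), (3;(1)), (3;(1,1)), (3;(1,1))]


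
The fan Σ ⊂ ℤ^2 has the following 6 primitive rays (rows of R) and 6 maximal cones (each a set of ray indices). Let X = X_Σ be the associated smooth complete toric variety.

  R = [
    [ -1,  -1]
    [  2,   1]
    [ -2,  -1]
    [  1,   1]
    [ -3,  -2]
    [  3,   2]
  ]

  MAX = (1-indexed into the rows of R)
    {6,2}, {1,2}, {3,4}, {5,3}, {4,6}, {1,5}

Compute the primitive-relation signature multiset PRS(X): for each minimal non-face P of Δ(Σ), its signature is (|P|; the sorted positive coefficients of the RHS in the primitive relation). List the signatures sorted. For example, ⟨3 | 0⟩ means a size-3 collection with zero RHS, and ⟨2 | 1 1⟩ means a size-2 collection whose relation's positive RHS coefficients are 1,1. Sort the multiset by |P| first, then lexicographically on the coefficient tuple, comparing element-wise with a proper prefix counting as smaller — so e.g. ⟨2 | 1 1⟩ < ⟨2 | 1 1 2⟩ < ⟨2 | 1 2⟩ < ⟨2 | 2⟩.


9 collections generate NE(X_Σ); each relation:

  {1,4}:  v_{1} + v_{4} = 0 — sig = ⟨2 | 0⟩
  {2,3}:  v_{2} + v_{3} = 0 — sig = ⟨2 | 0⟩
  {5,6}:  v_{5} + v_{6} = 0 — sig = ⟨2 | 0⟩
  {1,3}:  v_{1} + v_{3} = v_{5} — sig = ⟨2 | 1⟩
  {1,6}:  v_{1} + v_{6} = v_{2} — sig = ⟨2 | 1⟩
  {2,4}:  v_{2} + v_{4} = v_{6} — sig = ⟨2 | 1⟩
  {2,5}:  v_{2} + v_{5} = v_{1} — sig = ⟨2 | 1⟩
  {3,6}:  v_{3} + v_{6} = v_{4} — sig = ⟨2 | 1⟩
  {4,5}:  v_{4} + v_{5} = v_{3} — sig = ⟨2 | 1⟩

Hence PRS(X_Σ) =
{ ⟨2 | 0⟩ ×3,  ⟨2 | 1⟩ ×6 }


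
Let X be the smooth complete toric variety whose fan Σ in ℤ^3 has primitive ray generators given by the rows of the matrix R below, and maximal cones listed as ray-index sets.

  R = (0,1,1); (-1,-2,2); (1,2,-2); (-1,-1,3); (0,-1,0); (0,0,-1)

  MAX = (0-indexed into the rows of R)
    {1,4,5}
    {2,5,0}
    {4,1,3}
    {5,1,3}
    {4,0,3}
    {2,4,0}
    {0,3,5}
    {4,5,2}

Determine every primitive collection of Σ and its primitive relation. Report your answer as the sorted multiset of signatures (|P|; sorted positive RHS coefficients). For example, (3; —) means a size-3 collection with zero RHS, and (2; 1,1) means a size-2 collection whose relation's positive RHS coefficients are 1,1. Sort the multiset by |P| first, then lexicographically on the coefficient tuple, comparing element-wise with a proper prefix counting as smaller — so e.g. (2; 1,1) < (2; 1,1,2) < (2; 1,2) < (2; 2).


Δ(Σ) — 6 vertices, 5 min non-faces:

  P = {1,2}:  v_{1} + v_{2} = 0 — sig = (2; —)
  P = {0,1}:  v_{0} + v_{1} = v_{3} — sig = (2; 1)
  P = {2,3}:  v_{2} + v_{3} = v_{0} — sig = (2; 1)
  P = {0,4,5}:  v_{0} + v_{4} + v_{5} = 0 — sig = (3; —)
  P = {3,4,5}:  v_{3} + v_{4} + v_{5} = v_{1} — sig = (3; 1)

Sorted signature multiset PRS(X):
    (2; —)
    (2; 1)
    (2; 1)
    (3; —)
    (3; 1)


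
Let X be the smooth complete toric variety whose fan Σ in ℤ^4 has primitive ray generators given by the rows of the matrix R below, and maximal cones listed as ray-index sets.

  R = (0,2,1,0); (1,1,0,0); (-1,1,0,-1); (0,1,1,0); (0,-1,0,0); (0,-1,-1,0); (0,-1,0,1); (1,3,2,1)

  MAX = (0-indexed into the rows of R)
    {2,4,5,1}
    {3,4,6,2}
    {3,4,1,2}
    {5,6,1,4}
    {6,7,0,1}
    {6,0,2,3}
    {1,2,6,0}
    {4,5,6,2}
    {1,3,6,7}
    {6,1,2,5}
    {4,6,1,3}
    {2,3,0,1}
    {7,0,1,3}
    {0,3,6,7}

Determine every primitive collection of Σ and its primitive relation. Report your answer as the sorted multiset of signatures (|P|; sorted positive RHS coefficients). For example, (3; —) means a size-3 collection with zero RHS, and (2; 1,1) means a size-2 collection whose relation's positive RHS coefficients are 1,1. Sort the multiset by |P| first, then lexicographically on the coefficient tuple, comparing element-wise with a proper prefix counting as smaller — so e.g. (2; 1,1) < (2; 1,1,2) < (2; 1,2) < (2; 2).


Δ(Σ) — 8 vertices, 9 min non-faces:

  {3,5}:  v_{3} + v_{5} = 0 ; sig = (2; —)
  {0,4}:  v_{0} + v_{4} = v_{3} ; sig = (2; 1)
  {0,5}:  v_{0} + v_{5} = v_{1} + v_{2} + v_{6} ; sig = (2; 1,1,1)
  {5,7}:  v_{5} + v_{7} = v_{0} + v_{1} + v_{6} ; sig = (2; 1,1,1)
  {4,7}:  v_{4} + v_{7} = v_{1} + 2·v_{3} + v_{6} ; sig = (2; 1,1,2)
  {2,7}:  v_{2} + v_{7} = 2·v_{0} ; sig = (2; 2)
  {1,2,4,6}:  v_{1} + v_{2} + v_{4} + v_{6} = 0 ; sig = (4; —)
  {0,1,3,6}:  v_{0} + v_{1} + v_{3} + v_{6} = v_{7} ; sig = (4; 1)
  {1,2,3,6}:  v_{1} + v_{2} + v_{3} + v_{6} = v_{0} ; sig = (4; 1)

Signatures (|P|; sorted positive RHS coefficients), sorted:
    |P|=2: 6 collections, coeffs (), (1), (1,1,1), (1,1,1), (1,1,2), (2)
    |P|=4: 3 collections, coeffs (), (1), (1)


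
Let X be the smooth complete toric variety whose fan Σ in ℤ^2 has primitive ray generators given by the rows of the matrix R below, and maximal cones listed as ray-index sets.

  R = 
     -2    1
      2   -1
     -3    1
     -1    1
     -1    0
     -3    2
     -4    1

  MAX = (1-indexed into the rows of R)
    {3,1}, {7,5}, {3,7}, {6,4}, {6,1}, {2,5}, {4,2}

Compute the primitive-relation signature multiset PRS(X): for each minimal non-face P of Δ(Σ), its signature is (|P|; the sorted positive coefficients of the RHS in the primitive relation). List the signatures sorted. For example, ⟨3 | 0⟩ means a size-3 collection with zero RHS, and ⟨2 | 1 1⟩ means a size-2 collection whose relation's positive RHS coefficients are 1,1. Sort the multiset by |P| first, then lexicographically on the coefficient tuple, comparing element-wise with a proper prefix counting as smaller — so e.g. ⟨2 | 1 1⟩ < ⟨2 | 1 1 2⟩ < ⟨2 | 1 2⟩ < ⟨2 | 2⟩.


|primitive collections| = 14. Relations:

  P={1,2}:  v_{1} + v_{2} = 0  →  sig = ⟨2 | 0⟩
  P={1,4}:  v_{1} + v_{4} = v_{6}  →  sig = ⟨2 | 1⟩
  P={1,5}:  v_{1} + v_{5} = v_{3}  →  sig = ⟨2 | 1⟩
  P={2,3}:  v_{2} + v_{3} = v_{5}  →  sig = ⟨2 | 1⟩
  P={2,6}:  v_{2} + v_{6} = v_{4}  →  sig = ⟨2 | 1⟩
  P={3,5}:  v_{3} + v_{5} = v_{7}  →  sig = ⟨2 | 1⟩
  P={4,5}:  v_{4} + v_{5} = v_{1}  →  sig = ⟨2 | 1⟩
  P={4,7}:  v_{4} + v_{7} = v_{1} + v_{3}  →  sig = ⟨2 | 1 1⟩
  P={6,7}:  v_{6} + v_{7} = 2·v_{1} + v_{3}  →  sig = ⟨2 | 1 2⟩
  P={1,7}:  v_{1} + v_{7} = 2·v_{3}  →  sig = ⟨2 | 2⟩
  P={2,7}:  v_{2} + v_{7} = 2·v_{5}  →  sig = ⟨2 | 2⟩
  P={3,4}:  v_{3} + v_{4} = 2·v_{1}  →  sig = ⟨2 | 2⟩
  P={5,6}:  v_{5} + v_{6} = 2·v_{1}  →  sig = ⟨2 | 2⟩
  P={3,6}:  v_{3} + v_{6} = 3·v_{1}  →  sig = ⟨2 | 3⟩

Hence PRS(X_Σ) =
[⟨2 | 0⟩, ⟨2 | 1⟩, ⟨2 | 1⟩, ⟨2 | 1⟩, ⟨2 | 1⟩, ⟨2 | 1⟩, ⟨2 | 1⟩, ⟨2 | 1 1⟩, ⟨2 | 1 2⟩, ⟨2 | 2⟩, ⟨2 | 2⟩, ⟨2 | 2⟩, ⟨2 | 2⟩, ⟨2 | 3⟩]


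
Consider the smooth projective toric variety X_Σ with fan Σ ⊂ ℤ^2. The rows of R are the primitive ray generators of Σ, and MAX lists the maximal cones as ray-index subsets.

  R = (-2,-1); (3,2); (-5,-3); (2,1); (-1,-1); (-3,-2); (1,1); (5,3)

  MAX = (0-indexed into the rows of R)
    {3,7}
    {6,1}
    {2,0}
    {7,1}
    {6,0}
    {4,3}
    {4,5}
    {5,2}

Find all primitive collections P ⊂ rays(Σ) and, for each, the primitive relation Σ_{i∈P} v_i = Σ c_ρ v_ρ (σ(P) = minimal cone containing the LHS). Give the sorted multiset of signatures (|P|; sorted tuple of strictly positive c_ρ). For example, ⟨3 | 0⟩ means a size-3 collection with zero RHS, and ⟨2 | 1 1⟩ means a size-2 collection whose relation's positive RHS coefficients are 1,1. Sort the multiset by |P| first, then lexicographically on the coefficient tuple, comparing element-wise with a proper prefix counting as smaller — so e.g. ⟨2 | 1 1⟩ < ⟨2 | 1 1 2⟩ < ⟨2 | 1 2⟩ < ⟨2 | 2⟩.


Minimal non-faces — 20 found among 8 rays, 8 max cones:

  {0,3}:  v_{0} + v_{3} = 0 ; sig = ⟨2 | 0⟩
  {1,5}:  v_{1} + v_{5} = 0 ; sig = ⟨2 | 0⟩
  {2,7}:  v_{2} + v_{7} = 0 ; sig = ⟨2 | 0⟩
  {4,6}:  v_{4} + v_{6} = 0 ; sig = ⟨2 | 0⟩
  {0,1}:  v_{0} + v_{1} = v_{6} ; sig = ⟨2 | 1⟩
  {0,4}:  v_{0} + v_{4} = v_{5} ; sig = ⟨2 | 1⟩
  {0,5}:  v_{0} + v_{5} = v_{2} ; sig = ⟨2 | 1⟩
  {0,7}:  v_{0} + v_{7} = v_{1} ; sig = ⟨2 | 1⟩
  {1,2}:  v_{1} + v_{2} = v_{0} ; sig = ⟨2 | 1⟩
  {1,3}:  v_{1} + v_{3} = v_{7} ; sig = ⟨2 | 1⟩
  {1,4}:  v_{1} + v_{4} = v_{3} ; sig = ⟨2 | 1⟩
  {2,3}:  v_{2} + v_{3} = v_{5} ; sig = ⟨2 | 1⟩
  {3,5}:  v_{3} + v_{5} = v_{4} ; sig = ⟨2 | 1⟩
  {3,6}:  v_{3} + v_{6} = v_{1} ; sig = ⟨2 | 1⟩
  {5,6}:  v_{5} + v_{6} = v_{0} ; sig = ⟨2 | 1⟩
  {5,7}:  v_{5} + v_{7} = v_{3} ; sig = ⟨2 | 1⟩
  {2,4}:  v_{2} + v_{4} = 2·v_{5} ; sig = ⟨2 | 2⟩
  {2,6}:  v_{2} + v_{6} = 2·v_{0} ; sig = ⟨2 | 2⟩
  {4,7}:  v_{4} + v_{7} = 2·v_{3} ; sig = ⟨2 | 2⟩
  {6,7}:  v_{6} + v_{7} = 2·v_{1} ; sig = ⟨2 | 2⟩

Sorted signature multiset PRS(X):
[⟨2 | 0⟩, ⟨2 | 0⟩, ⟨2 | 0⟩, ⟨2 | 0⟩, ⟨2 | 1⟩, ⟨2 | 1⟩, ⟨2 | 1⟩, ⟨2 | 1⟩, ⟨2 | 1⟩, ⟨2 | 1⟩, ⟨2 | 1⟩, ⟨2 | 1⟩, ⟨2 | 1⟩, ⟨2 | 1⟩, ⟨2 | 1⟩, ⟨2 | 1⟩, ⟨2 | 2⟩, ⟨2 | 2⟩, ⟨2 | 2⟩, ⟨2 | 2⟩]


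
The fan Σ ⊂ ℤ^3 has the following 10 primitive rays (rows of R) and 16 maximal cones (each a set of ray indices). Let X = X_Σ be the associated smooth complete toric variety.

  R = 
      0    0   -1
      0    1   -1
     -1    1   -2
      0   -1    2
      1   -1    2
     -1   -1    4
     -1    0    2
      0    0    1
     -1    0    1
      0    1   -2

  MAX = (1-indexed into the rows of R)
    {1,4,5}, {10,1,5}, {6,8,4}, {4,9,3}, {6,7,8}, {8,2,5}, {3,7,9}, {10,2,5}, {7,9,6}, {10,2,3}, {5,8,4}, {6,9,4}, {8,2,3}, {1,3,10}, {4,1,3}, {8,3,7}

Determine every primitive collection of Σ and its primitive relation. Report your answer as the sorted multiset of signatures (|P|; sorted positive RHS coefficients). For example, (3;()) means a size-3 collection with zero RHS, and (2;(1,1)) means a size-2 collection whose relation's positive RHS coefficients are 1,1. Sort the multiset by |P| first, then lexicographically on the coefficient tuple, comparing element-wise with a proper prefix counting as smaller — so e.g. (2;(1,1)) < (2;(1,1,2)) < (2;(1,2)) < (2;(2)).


22 collections generate NE(X_Σ); each relation:

  P = {1,8}:  v_{1} + v_{8} = 0 ; sig = (2;())
  P = {3,5}:  v_{3} + v_{5} = 0 ; sig = (2;())
  P = {4,10}:  v_{4} + v_{10} = 0 ; sig = (2;())
  P = {1,2}:  v_{1} + v_{2} = v_{10} ; sig = (2;(1))
  P = {1,7}:  v_{1} + v_{7} = v_{9} ; sig = (2;(1))
  P = {2,4}:  v_{2} + v_{4} = v_{8} ; sig = (2;(1))
  P = {4,7}:  v_{4} + v_{7} = v_{6} ; sig = (2;(1))
  P = {6,10}:  v_{6} + v_{10} = v_{7} ; sig = (2;(1))
  P = {8,9}:  v_{8} + v_{9} = v_{7} ; sig = (2;(1))
  P = {8,10}:  v_{8} + v_{10} = v_{2} ; sig = (2;(1))
  P = {1,6}:  v_{1} + v_{6} = v_{4} + v_{9} ; sig = (2;(1,1))
  P = {1,9}:  v_{1} + v_{9} = v_{3} + v_{4} ; sig = (2;(1,1))
  P = {2,6}:  v_{2} + v_{6} = v_{7} + v_{8} ; sig = (2;(1,1))
  P = {5,9}:  v_{5} + v_{9} = v_{4} + v_{8} ; sig = (2;(1,1))
  P = {9,10}:  v_{9} + v_{10} = v_{3} + v_{8} ; sig = (2;(1,1))
  P = {2,9}:  v_{2} + v_{9} = v_{3} + 2·v_{8} ; sig = (2;(1,2))
  P = {5,7}:  v_{5} + v_{7} = v_{4} + 2·v_{8} ; sig = (2;(1,2))
  P = {7,10}:  v_{7} + v_{10} = v_{3} + 2·v_{8} ; sig = (2;(1,2))
  P = {2,7}:  v_{2} + v_{7} = v_{3} + 3·v_{8} ; sig = (2;(1,3))
  P = {3,6}:  v_{3} + v_{6} = 2·v_{9} ; sig = (2;(2))
  P = {5,6}:  v_{5} + v_{6} = 2·v_{4} + 2·v_{8} ; sig = (2;(2,2))
  P = {3,4,8}:  v_{3} + v_{4} + v_{8} = v_{9} ; sig = (3;(1))

Signatures (|P|; sorted positive RHS coefficients), sorted:
[(2;()), (2;()), (2;()), (2;(1)), (2;(1)), (2;(1)), (2;(1)), (2;(1)), (2;(1)), (2;(1)), (2;(1,1)), (2;(1,1)), (2;(1,1)), (2;(1,1)), (2;(1,1)), (2;(1,2)), (2;(1,2)), (2;(1,2)), (2;(1,3)), (2;(2)), (2;(2,2)), (3;(1))]


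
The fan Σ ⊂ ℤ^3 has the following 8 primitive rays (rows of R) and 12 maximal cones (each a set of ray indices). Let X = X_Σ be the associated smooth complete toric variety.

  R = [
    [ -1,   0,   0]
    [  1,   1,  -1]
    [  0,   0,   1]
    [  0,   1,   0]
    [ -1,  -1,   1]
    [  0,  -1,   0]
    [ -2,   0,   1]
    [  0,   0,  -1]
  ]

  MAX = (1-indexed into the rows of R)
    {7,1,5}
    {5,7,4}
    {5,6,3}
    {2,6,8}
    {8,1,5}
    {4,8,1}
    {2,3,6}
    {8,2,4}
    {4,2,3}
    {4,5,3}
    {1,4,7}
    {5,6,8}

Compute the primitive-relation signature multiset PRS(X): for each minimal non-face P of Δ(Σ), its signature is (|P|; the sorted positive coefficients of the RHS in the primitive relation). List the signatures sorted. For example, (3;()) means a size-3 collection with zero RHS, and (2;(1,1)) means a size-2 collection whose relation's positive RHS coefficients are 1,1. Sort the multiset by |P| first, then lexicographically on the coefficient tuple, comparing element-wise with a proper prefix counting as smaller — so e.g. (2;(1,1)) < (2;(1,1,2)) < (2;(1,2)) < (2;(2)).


Σ has 12 primitive collections:

  P = {2,5}:  v_{2} + v_{5} = 0  ⇒ sig = (2;())
  P = {3,8}:  v_{3} + v_{8} = 0  ⇒ sig = (2;())
  P = {4,6}:  v_{4} + v_{6} = 0  ⇒ sig = (2;())
  P = {1,2}:  v_{1} + v_{2} = v_{4} + v_{8}  ⇒ sig = (2;(1,1))
  P = {1,3}:  v_{1} + v_{3} = v_{4} + v_{5}  ⇒ sig = (2;(1,1))
  P = {1,6}:  v_{1} + v_{6} = v_{5} + v_{8}  ⇒ sig = (2;(1,1))
  P = {2,7}:  v_{2} + v_{7} = v_{1} + v_{4}  ⇒ sig = (2;(1,1))
  P = {6,7}:  v_{6} + v_{7} = v_{1} + v_{5}  ⇒ sig = (2;(1,1))
  P = {7,8}:  v_{7} + v_{8} = 2·v_{1}  ⇒ sig = (2;(2))
  P = {3,7}:  v_{3} + v_{7} = 2·v_{4} + 2·v_{5}  ⇒ sig = (2;(2,2))
  P = {1,4,5}:  v_{1} + v_{4} + v_{5} = v_{7}  ⇒ sig = (3;(1))
  P = {4,5,8}:  v_{4} + v_{5} + v_{8} = v_{1}  ⇒ sig = (3;(1))

so the primitive-relation signature multiset is
{ (2;()) ×3,  (2;(1,1)) ×5,  (2;(2)),  (2;(2,2)),  (3;(1)) ×2 }


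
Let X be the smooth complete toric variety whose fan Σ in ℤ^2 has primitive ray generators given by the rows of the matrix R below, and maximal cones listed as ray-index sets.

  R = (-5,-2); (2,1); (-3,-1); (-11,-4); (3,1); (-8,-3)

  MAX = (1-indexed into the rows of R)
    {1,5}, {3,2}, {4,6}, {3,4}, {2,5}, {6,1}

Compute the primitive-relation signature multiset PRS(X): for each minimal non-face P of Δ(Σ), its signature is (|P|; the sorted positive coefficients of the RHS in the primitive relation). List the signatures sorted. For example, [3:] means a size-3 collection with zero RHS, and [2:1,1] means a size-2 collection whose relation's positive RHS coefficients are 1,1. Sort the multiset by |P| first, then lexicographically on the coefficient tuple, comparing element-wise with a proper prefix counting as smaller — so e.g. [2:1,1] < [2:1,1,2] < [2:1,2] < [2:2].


Δ(Σ) — 6 vertices, 9 min non-faces:

  P = {3,5}:  v_{3} + v_{5} = 0  so sig = [2:]
  P = {1,2}:  v_{1} + v_{2} = v_{3}  so sig = [2:1]
  P = {1,3}:  v_{1} + v_{3} = v_{6}  so sig = [2:1]
  P = {3,6}:  v_{3} + v_{6} = v_{4}  so sig = [2:1]
  P = {4,5}:  v_{4} + v_{5} = v_{6}  so sig = [2:1]
  P = {5,6}:  v_{5} + v_{6} = v_{1}  so sig = [2:1]
  P = {1,4}:  v_{1} + v_{4} = 2·v_{6}  so sig = [2:2]
  P = {2,6}:  v_{2} + v_{6} = 2·v_{3}  so sig = [2:2]
  P = {2,4}:  v_{2} + v_{4} = 3·v_{3}  so sig = [2:3]

Hence PRS(X_Σ) =
[[2:], [2:1], [2:1], [2:1], [2:1], [2:1], [2:2], [2:2], [2:3]]


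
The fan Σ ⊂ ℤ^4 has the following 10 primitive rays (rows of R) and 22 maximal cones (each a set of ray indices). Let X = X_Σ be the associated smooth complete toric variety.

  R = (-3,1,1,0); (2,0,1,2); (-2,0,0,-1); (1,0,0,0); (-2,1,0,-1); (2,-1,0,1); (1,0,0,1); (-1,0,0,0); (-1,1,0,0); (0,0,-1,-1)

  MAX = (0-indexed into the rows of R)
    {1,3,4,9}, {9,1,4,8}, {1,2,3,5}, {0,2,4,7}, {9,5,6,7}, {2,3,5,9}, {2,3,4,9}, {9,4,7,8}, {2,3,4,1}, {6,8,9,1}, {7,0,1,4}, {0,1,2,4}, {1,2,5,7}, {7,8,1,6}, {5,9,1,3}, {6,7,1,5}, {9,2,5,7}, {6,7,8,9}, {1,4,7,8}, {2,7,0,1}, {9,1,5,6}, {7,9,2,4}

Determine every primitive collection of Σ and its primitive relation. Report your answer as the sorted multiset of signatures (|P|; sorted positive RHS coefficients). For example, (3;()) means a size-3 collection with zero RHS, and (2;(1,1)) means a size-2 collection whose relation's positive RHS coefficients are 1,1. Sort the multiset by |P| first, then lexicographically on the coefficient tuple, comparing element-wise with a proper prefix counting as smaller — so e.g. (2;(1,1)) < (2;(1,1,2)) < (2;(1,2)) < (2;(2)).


Primitive collections (16):

  {3,7}:  v_{3} + v_{7} = 0 — sig = (2;())
  {4,5}:  v_{4} + v_{5} = 0 — sig = (2;())
  {2,6}:  v_{2} + v_{6} = v_{7} — sig = (2;(1))
  {4,6}:  v_{4} + v_{6} = v_{8} — sig = (2;(1))
  {5,8}:  v_{5} + v_{8} = v_{6} — sig = (2;(1))
  {0,9}:  v_{0} + v_{9} = v_{4} + v_{7} — sig = (2;(1,1))
  {2,8}:  v_{2} + v_{8} = v_{4} + v_{7} — sig = (2;(1,1))
  {3,6}:  v_{3} + v_{6} = v_{1} + v_{9} — sig = (2;(1,1))
  {0,3}:  v_{0} + v_{3} = v_{1} + v_{2} + v_{4} — sig = (2;(1,1,1))
  {0,5}:  v_{0} + v_{5} = v_{1} + v_{2} + v_{7} — sig = (2;(1,1,1))
  {3,8}:  v_{3} + v_{8} = v_{1} + v_{4} + v_{9} — sig = (2;(1,1,1))
  {0,6}:  v_{0} + v_{6} = v_{1} + v_{4} + 2·v_{7} — sig = (2;(1,1,2))
  {0,8}:  v_{0} + v_{8} = v_{1} + 2·v_{4} + 2·v_{7} — sig = (2;(1,2,2))
  {1,2,9}:  v_{1} + v_{2} + v_{9} = 0 — sig = (3;())
  {1,7,9}:  v_{1} + v_{7} + v_{9} = v_{6} — sig = (3;(1))
  {1,2,4,7}:  v_{1} + v_{2} + v_{4} + v_{7} = v_{0} — sig = (4;(1))

Signatures (|P|; sorted positive RHS coefficients), sorted:
    |P|=2: 13 collections, coeffs (), (), (1), (1), (1), (1,1), (1,1), (1,1), (1,1,1), (1,1,1), (1,1,1), (1,1,2), (1,2,2)
    |P|=3: 2 collections, coeffs (), (1)
    |P|=4: 1 collection, coeffs (1)


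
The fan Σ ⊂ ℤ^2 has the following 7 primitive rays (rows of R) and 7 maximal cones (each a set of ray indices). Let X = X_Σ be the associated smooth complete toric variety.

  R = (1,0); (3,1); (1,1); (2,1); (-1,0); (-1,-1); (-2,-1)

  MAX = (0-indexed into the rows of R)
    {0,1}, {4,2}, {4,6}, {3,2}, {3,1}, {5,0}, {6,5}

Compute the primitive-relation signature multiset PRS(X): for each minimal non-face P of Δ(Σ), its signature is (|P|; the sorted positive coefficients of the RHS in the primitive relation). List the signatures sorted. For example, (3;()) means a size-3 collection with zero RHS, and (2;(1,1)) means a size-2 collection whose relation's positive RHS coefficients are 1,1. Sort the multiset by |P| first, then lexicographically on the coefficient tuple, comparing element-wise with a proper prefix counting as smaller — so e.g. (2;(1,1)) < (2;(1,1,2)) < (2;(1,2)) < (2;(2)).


Δ(Σ) — 7 vertices, 14 min non-faces:

  P = {0,4}:  v_{0} + v_{4} = 0 — sig = (2;())
  P = {2,5}:  v_{2} + v_{5} = 0 — sig = (2;())
  P = {3,6}:  v_{3} + v_{6} = 0 — sig = (2;())
  P = {0,2}:  v_{0} + v_{2} = v_{3} — sig = (2;(1))
  P = {0,3}:  v_{0} + v_{3} = v_{1} — sig = (2;(1))
  P = {0,6}:  v_{0} + v_{6} = v_{5} — sig = (2;(1))
  P = {1,4}:  v_{1} + v_{4} = v_{3} — sig = (2;(1))
  P = {1,6}:  v_{1} + v_{6} = v_{0} — sig = (2;(1))
  P = {2,6}:  v_{2} + v_{6} = v_{4} — sig = (2;(1))
  P = {3,4}:  v_{3} + v_{4} = v_{2} — sig = (2;(1))
  P = {3,5}:  v_{3} + v_{5} = v_{0} — sig = (2;(1))
  P = {4,5}:  v_{4} + v_{5} = v_{6} — sig = (2;(1))
  P = {1,2}:  v_{1} + v_{2} = 2·v_{3} — sig = (2;(2))
  P = {1,5}:  v_{1} + v_{5} = 2·v_{0} — sig = (2;(2))

Sorted signature multiset PRS(X):
    (2;())
    (2;())
    (2;())
    (2;(1))
    (2;(1))
    (2;(1))
    (2;(1))
    (2;(1))
    (2;(1))
    (2;(1))
    (2;(1))
    (2;(1))
    (2;(2))
    (2;(2))


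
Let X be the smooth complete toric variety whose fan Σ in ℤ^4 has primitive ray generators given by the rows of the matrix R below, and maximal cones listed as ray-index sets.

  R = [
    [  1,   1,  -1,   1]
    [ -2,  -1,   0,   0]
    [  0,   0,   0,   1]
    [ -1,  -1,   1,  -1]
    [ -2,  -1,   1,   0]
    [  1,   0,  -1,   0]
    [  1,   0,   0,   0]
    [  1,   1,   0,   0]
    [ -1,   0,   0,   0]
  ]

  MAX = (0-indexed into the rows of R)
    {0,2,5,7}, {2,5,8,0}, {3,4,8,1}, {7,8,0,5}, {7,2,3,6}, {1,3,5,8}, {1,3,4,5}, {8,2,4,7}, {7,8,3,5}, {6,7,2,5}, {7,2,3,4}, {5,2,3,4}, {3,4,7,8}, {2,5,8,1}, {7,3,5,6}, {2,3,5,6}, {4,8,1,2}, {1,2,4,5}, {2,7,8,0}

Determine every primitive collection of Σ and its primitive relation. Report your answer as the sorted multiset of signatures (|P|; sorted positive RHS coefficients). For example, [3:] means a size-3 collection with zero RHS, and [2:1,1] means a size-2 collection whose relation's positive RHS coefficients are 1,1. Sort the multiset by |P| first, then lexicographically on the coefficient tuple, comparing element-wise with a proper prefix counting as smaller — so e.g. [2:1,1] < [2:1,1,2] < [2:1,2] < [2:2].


14 minimal non-faces of Δ(Σ) (on 9 rays):

  {0,3}:  v_{0} + v_{3} = 0  ⟹  sig = [2:]
  {6,8}:  v_{6} + v_{8} = 0  ⟹  sig = [2:]
  {1,7}:  v_{1} + v_{7} = v_{8}  ⟹  sig = [2:1]
  {0,4}:  v_{0} + v_{4} = v_{2} + v_{8}  ⟹  sig = [2:1,1]
  {1,6}:  v_{1} + v_{6} = v_{4} + v_{5}  ⟹  sig = [2:1,1]
  {4,6}:  v_{4} + v_{6} = v_{2} + v_{3}  ⟹  sig = [2:1,1]
  {0,6}:  v_{0} + v_{6} = v_{2} + v_{5} + v_{7}  ⟹  sig = [2:1,1,1]
  {0,1}:  v_{0} + v_{1} = v_{2} + v_{5} + 2·v_{8}  ⟹  sig = [2:1,1,2]
  {4,5,7}:  v_{4} + v_{5} + v_{7} = 0  ⟹  sig = [3:]
  {2,3,8}:  v_{2} + v_{3} + v_{8} = v_{4}  ⟹  sig = [3:1]
  {4,5,8}:  v_{4} + v_{5} + v_{8} = v_{1}  ⟹  sig = [3:1]
  {1,2,3}:  v_{1} + v_{2} + v_{3} = 2·v_{4} + v_{5}  ⟹  sig = [3:1,2]
  {2,3,5,7}:  v_{2} + v_{3} + v_{5} + v_{7} = v_{6}  ⟹  sig = [4:1]
  {2,5,7,8}:  v_{2} + v_{5} + v_{7} + v_{8} = v_{0}  ⟹  sig = [4:1]

Signatures (|P|; sorted positive RHS coefficients), sorted:
    [2:]
    [2:]
    [2:1]
    [2:1,1]
    [2:1,1]
    [2:1,1]
    [2:1,1,1]
    [2:1,1,2]
    [3:]
    [3:1]
    [3:1]
    [3:1,2]
    [4:1]
    [4:1]
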